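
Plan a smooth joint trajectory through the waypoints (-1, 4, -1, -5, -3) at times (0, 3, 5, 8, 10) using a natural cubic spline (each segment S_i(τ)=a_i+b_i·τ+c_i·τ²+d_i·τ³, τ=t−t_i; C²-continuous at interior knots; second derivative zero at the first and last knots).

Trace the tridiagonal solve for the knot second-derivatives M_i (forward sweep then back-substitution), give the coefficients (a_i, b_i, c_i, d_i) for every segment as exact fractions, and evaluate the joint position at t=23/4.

  seg 0: a=-1 b=5231/1740 c=0 d=-259/1740
  seg 1: a=4 b=-881/870 c=-777/580 d=1037/3480
  seg 2: a=-1 b=-1216/435 c=13/29 d=17/1305
  seg 3: a=-5 b=107/435 c=82/145 d=-41/435
S(23/4) = -5269/1856

Δ: Δ0=5/3, Δ1=-5/2, Δ2=-4/3, Δ3=1
row 1: diag=10, rhs=-25; c'=1/5, d'=-5/2
row 2: denom=10−2·1/5=48/5; d'=(7−2·-5/2)/(48/5)=5/4
row 3: denom=10−3·5/16=145/16; d'=(14−3·5/4)/(145/16)=164/145
back: M3=164/145
back: M2=5/4−5/16·164/145=26/29
back: M1=-5/2−1/5·26/29=-777/290
M: M0=0, M1=-777/290, M2=26/29, M3=164/145, M4=0
seg 0: a=-1, c=M0/2=0, d=(M1−M0)/(6·3)=-259/1740, b=Δ0−h0·(2M0+M1)/6=5231/1740
seg 1: a=4, c=M1/2=-777/580, d=(M2−M1)/(6·2)=1037/3480, b=Δ1−h1·(2M1+M2)/6=-881/870
seg 2: a=-1, c=M2/2=13/29, d=(M3−M2)/(6·3)=17/1305, b=Δ2−h2·(2M2+M3)/6=-1216/435
seg 3: a=-5, c=M3/2=82/145, d=(M4−M3)/(6·2)=-41/435, b=Δ3−h3·(2M3+M4)/6=107/435
t_q=23/4 → seg 2, τ=3/4; S=-1+-1216/435·τ+13/29·τ²+17/1305·τ³=-5269/1856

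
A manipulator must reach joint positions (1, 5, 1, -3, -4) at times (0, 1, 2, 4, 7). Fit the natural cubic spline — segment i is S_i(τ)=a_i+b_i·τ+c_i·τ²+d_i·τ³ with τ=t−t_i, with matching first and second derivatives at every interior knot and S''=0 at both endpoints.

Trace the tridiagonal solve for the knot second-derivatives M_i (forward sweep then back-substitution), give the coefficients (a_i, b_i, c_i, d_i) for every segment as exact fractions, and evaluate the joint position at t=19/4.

  seg 0: a=1 b=1981/321 c=0 d=-697/321
  seg 1: a=5 b=-110/321 c=-697/107 d=917/321
  seg 2: a=1 b=-1541/321 c=220/107 d=-421/1284
  seg 3: a=-3 b=-164/321 c=19/214 d=-19/1926
S(19/4) = -45709/13696

Δ: Δ0=4, Δ1=-4, Δ2=-2, Δ3=-1/3
row 1: diag=4, rhs=-48; c'=1/4, d'=-12
row 2: denom=6−1·1/4=23/4; d'=(12−1·-12)/(23/4)=96/23
row 3: denom=10−2·8/23=214/23; d'=(10−2·96/23)/(214/23)=19/107
back: M3=19/107
back: M2=96/23−8/23·19/107=440/107
back: M1=-12−1/4·440/107=-1394/107
M: M0=0, M1=-1394/107, M2=440/107, M3=19/107, M4=0
seg 0: a=1, c=M0/2=0, d=(M1−M0)/(6·1)=-697/321, b=Δ0−h0·(2M0+M1)/6=1981/321
seg 1: a=5, c=M1/2=-697/107, d=(M2−M1)/(6·1)=917/321, b=Δ1−h1·(2M1+M2)/6=-110/321
seg 2: a=1, c=M2/2=220/107, d=(M3−M2)/(6·2)=-421/1284, b=Δ2−h2·(2M2+M3)/6=-1541/321
seg 3: a=-3, c=M3/2=19/214, d=(M4−M3)/(6·3)=-19/1926, b=Δ3−h3·(2M3+M4)/6=-164/321
t_q=19/4 → seg 3, τ=3/4; S=-3+-164/321·τ+19/214·τ²+-19/1926·τ³=-45709/13696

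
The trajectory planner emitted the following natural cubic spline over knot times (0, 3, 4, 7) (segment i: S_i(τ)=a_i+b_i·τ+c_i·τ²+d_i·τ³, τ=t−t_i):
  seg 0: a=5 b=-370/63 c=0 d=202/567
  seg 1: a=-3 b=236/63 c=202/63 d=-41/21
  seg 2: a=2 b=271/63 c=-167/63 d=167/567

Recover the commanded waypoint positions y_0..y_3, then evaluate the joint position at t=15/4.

y_0 = S_0(0) = a_0 = 5
y_1 = S_1(0) = a_1 = -3
y_2 = S_2(0) = a_2 = 2
y_3 = S_2(3) = -1
t_q=15/4 is in segment 1 (τ=3/4); S_1(τ)=1061/1344

y_0=5 y_1=-3 y_2=2 y_3=-1
S(15/4) = 1061/1344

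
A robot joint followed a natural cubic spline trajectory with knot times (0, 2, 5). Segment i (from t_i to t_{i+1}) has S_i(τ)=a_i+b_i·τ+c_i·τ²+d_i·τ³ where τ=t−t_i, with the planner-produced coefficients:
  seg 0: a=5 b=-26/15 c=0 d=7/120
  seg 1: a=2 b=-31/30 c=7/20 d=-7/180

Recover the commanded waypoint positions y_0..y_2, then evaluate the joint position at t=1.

y_0=5 y_1=2 y_2=1
S(1) = 133/40

y_0 = S_0(0) = a_0 = 5
y_1 = S_1(0) = a_1 = 2
y_2 = S_1(3) = 1
t_q=1 is in segment 0 (τ=1); S_0(τ)=133/40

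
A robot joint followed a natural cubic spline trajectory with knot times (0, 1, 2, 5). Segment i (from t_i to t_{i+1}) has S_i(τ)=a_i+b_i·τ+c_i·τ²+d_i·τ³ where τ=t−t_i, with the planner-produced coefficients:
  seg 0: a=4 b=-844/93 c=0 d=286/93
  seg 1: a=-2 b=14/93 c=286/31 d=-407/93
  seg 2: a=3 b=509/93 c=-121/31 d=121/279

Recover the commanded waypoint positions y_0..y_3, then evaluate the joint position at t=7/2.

y_0=4 y_1=-2 y_2=3 y_3=-4
S(7/2) = 965/248

y_0 = S_0(0) = a_0 = 4
y_1 = S_1(0) = a_1 = -2
y_2 = S_2(0) = a_2 = 3
y_3 = S_2(3) = -4
t_q=7/2 is in segment 2 (τ=3/2); S_2(τ)=965/248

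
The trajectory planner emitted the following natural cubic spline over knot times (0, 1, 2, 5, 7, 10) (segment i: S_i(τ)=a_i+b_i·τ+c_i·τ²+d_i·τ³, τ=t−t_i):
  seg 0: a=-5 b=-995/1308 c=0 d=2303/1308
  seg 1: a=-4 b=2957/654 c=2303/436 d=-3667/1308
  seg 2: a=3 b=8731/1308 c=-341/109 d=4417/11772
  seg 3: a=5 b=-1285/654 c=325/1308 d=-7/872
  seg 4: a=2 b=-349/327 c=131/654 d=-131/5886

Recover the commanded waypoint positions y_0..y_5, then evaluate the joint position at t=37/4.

y_0 = S_0(0) = a_0 = -5
y_1 = S_1(0) = a_1 = -4
y_2 = S_2(0) = a_2 = 3
y_3 = S_3(0) = a_3 = 5
y_4 = S_4(0) = a_4 = 2
y_5 = S_4(3) = 0
t_q=37/4 is in segment 4 (τ=9/4); S_4(τ)=5011/13952

y_0=-5 y_1=-4 y_2=3 y_3=5 y_4=2 y_5=0
S(37/4) = 5011/13952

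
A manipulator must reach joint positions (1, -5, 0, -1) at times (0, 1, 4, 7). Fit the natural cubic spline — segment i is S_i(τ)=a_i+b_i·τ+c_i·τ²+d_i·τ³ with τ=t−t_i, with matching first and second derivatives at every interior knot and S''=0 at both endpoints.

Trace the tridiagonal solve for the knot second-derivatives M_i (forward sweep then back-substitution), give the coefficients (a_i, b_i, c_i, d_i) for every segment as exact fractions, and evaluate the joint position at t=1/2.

  seg 0: a=1 b=-620/87 c=0 d=98/87
  seg 1: a=-5 b=-326/87 c=98/29 d=-137/261
  seg 2: a=0 b=205/87 c=-39/29 d=13/87
S(1/2) = -281/116

Δ: Δ0=-6, Δ1=5/3, Δ2=-1/3
row 1: diag=8, rhs=46; c'=3/8, d'=23/4
row 2: denom=12−3·3/8=87/8; d'=(-12−3·23/4)/(87/8)=-78/29
back: M2=-78/29
back: M1=23/4−3/8·-78/29=196/29
M: M0=0, M1=196/29, M2=-78/29, M3=0
seg 0: a=1, c=M0/2=0, d=(M1−M0)/(6·1)=98/87, b=Δ0−h0·(2M0+M1)/6=-620/87
seg 1: a=-5, c=M1/2=98/29, d=(M2−M1)/(6·3)=-137/261, b=Δ1−h1·(2M1+M2)/6=-326/87
seg 2: a=0, c=M2/2=-39/29, d=(M3−M2)/(6·3)=13/87, b=Δ2−h2·(2M2+M3)/6=205/87
t_q=1/2 → seg 0, τ=1/2; S=1+-620/87·τ+0·τ²+98/87·τ³=-281/116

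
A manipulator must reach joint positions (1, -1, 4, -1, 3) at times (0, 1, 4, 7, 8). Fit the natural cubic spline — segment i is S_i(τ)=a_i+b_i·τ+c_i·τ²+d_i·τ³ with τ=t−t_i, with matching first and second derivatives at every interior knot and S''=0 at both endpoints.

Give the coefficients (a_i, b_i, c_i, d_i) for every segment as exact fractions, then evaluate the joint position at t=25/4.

Δ: Δ0=-2, Δ1=5/3, Δ2=-5/3, Δ3=4
row 1: diag=8, rhs=22; c'=3/8, d'=11/4
row 2: denom=12−3·3/8=87/8; d'=(-20−3·11/4)/(87/8)=-226/87
row 3: denom=8−3·8/29=208/29; d'=(34−3·-226/87)/(208/29)=303/52
back: M3=303/52
back: M2=-226/87−8/29·303/52=-164/39
back: M1=11/4−3/8·-164/39=225/52
M: M0=0, M1=225/52, M2=-164/39, M3=303/52, M4=0
seg 0: a=1, c=M0/2=0, d=(M1−M0)/(6·1)=75/104, b=Δ0−h0·(2M0+M1)/6=-283/104
seg 1: a=-1, c=M1/2=225/104, d=(M2−M1)/(6·3)=-1331/2808, b=Δ1−h1·(2M1+M2)/6=-29/52
seg 2: a=4, c=M2/2=-82/39, d=(M3−M2)/(6·3)=1565/2808, b=Δ2−h2·(2M2+M3)/6=-3/8
seg 3: a=-1, c=M3/2=303/104, d=(M4−M3)/(6·1)=-101/104, b=Δ3−h3·(2M3+M4)/6=107/52
t_q=25/4 → seg 2, τ=9/4; S=4+-3/8·τ+-82/39·τ²+1565/2808·τ³=-7585/6656

  seg 0: a=1 b=-283/104 c=0 d=75/104
  seg 1: a=-1 b=-29/52 c=225/104 d=-1331/2808
  seg 2: a=4 b=-3/8 c=-82/39 d=1565/2808
  seg 3: a=-1 b=107/52 c=303/104 d=-101/104
S(25/4) = -7585/6656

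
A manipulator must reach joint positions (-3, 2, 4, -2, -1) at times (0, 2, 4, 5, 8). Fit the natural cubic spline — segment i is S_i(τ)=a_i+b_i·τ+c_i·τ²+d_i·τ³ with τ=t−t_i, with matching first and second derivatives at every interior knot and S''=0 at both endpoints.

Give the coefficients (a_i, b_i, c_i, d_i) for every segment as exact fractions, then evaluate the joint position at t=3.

  seg 0: a=-3 b=2255/1032 c=0 d=325/4128
  seg 1: a=2 b=1615/516 c=325/688 d=-3173/4128
  seg 2: a=4 b=-4339/1032 c=-178/43 d=2419/1032
  seg 3: a=-2 b=-2813/516 c=995/344 d=-995/3096
S(3) = 6651/1376

Δ: Δ0=5/2, Δ1=1, Δ2=-6, Δ3=1/3
row 1: diag=8, rhs=-9; c'=1/4, d'=-9/8
row 2: denom=6−2·1/4=11/2; d'=(-42−2·-9/8)/(11/2)=-159/22
row 3: denom=8−1·2/11=86/11; d'=(38−1·-159/22)/(86/11)=995/172
back: M3=995/172
back: M2=-159/22−2/11·995/172=-356/43
back: M1=-9/8−1/4·-356/43=325/344
M: M0=0, M1=325/344, M2=-356/43, M3=995/172, M4=0
seg 0: a=-3, c=M0/2=0, d=(M1−M0)/(6·2)=325/4128, b=Δ0−h0·(2M0+M1)/6=2255/1032
seg 1: a=2, c=M1/2=325/688, d=(M2−M1)/(6·2)=-3173/4128, b=Δ1−h1·(2M1+M2)/6=1615/516
seg 2: a=4, c=M2/2=-178/43, d=(M3−M2)/(6·1)=2419/1032, b=Δ2−h2·(2M2+M3)/6=-4339/1032
seg 3: a=-2, c=M3/2=995/344, d=(M4−M3)/(6·3)=-995/3096, b=Δ3−h3·(2M3+M4)/6=-2813/516
t_q=3 → seg 1, τ=1; S=2+1615/516·τ+325/688·τ²+-3173/4128·τ³=6651/1376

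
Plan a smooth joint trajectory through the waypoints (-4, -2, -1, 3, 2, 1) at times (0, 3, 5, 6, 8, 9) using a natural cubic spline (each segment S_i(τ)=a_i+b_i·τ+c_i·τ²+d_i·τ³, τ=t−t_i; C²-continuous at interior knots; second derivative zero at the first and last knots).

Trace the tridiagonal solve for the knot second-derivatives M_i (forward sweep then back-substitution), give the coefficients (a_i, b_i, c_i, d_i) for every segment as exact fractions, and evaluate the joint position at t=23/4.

Δ: Δ0=2/3, Δ1=1/2, Δ2=4, Δ3=-1/2, Δ4=-1
row 1: diag=10, rhs=-1; c'=1/5, d'=-1/10
row 2: denom=6−2·1/5=28/5; d'=(21−2·-1/10)/(28/5)=53/14
row 3: denom=6−1·5/28=163/28; d'=(-27−1·53/14)/(163/28)=-862/163
row 4: denom=6−2·56/163=866/163; d'=(-3−2·-862/163)/(866/163)=1235/866
back: M4=1235/866
back: M3=-862/163−56/163·1235/866=-2502/433
back: M2=53/14−5/28·-2502/433=2086/433
back: M1=-1/10−1/5·2086/433=-921/866
M: M0=0, M1=-921/866, M2=2086/433, M3=-2502/433, M4=1235/866, M5=0
seg 0: a=-4, c=M0/2=0, d=(M1−M0)/(6·3)=-307/5196, b=Δ0−h0·(2M0+M1)/6=6227/5196
seg 1: a=-2, c=M1/2=-921/1732, d=(M2−M1)/(6·2)=5093/10392, b=Δ1−h1·(2M1+M2)/6=-1031/2598
seg 2: a=-1, c=M2/2=1043/433, d=(M3−M2)/(6·1)=-2294/1299, b=Δ2−h2·(2M2+M3)/6=4361/1299
seg 3: a=3, c=M3/2=-1251/433, d=(M4−M3)/(6·2)=6239/10392, b=Δ3−h3·(2M3+M4)/6=3737/1299
seg 4: a=2, c=M4/2=1235/1732, d=(M5−M4)/(6·1)=-1235/5196, b=Δ4−h4·(2M4+M5)/6=-3833/2598
t_q=23/4 → seg 2, τ=3/4; S=-1+4361/1299·τ+1043/433·τ²+-2294/1299·τ³=29483/13856

  seg 0: a=-4 b=6227/5196 c=0 d=-307/5196
  seg 1: a=-2 b=-1031/2598 c=-921/1732 d=5093/10392
  seg 2: a=-1 b=4361/1299 c=1043/433 d=-2294/1299
  seg 3: a=3 b=3737/1299 c=-1251/433 d=6239/10392
  seg 4: a=2 b=-3833/2598 c=1235/1732 d=-1235/5196
S(23/4) = 29483/13856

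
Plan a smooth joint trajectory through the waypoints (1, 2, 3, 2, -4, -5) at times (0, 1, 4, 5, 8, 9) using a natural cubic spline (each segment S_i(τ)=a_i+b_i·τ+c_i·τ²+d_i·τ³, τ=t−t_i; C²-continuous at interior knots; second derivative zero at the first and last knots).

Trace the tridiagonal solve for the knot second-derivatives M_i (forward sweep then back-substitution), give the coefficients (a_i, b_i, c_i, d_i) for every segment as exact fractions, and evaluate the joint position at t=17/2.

  seg 0: a=1 b=3062/2961 c=0 d=-101/2961
  seg 1: a=2 b=2759/2961 c=-101/987 d=-863/26649
  seg 2: a=3 b=-1648/2961 c=-1166/2961 d=-7/141
  seg 3: a=2 b=-4421/2961 c=-1607/2961 d=3320/26649
  seg 4: a=-4 b=-4103/2961 c=571/987 d=-571/2961
S(17/2) = -36103/7896

Δ: Δ0=1, Δ1=1/3, Δ2=-1, Δ3=-2, Δ4=-1
row 1: diag=8, rhs=-4; c'=3/8, d'=-1/2
row 2: denom=8−3·3/8=55/8; d'=(-8−3·-1/2)/(55/8)=-52/55
row 3: denom=8−1·8/55=432/55; d'=(-6−1·-52/55)/(432/55)=-139/216
row 4: denom=8−3·55/144=329/48; d'=(6−3·-139/216)/(329/48)=1142/987
back: M4=1142/987
back: M3=-139/216−55/144·1142/987=-3214/2961
back: M2=-52/55−8/55·-3214/2961=-2332/2961
back: M1=-1/2−3/8·-2332/2961=-202/987
M: M0=0, M1=-202/987, M2=-2332/2961, M3=-3214/2961, M4=1142/987, M5=0
seg 0: a=1, c=M0/2=0, d=(M1−M0)/(6·1)=-101/2961, b=Δ0−h0·(2M0+M1)/6=3062/2961
seg 1: a=2, c=M1/2=-101/987, d=(M2−M1)/(6·3)=-863/26649, b=Δ1−h1·(2M1+M2)/6=2759/2961
seg 2: a=3, c=M2/2=-1166/2961, d=(M3−M2)/(6·1)=-7/141, b=Δ2−h2·(2M2+M3)/6=-1648/2961
seg 3: a=2, c=M3/2=-1607/2961, d=(M4−M3)/(6·3)=3320/26649, b=Δ3−h3·(2M3+M4)/6=-4421/2961
seg 4: a=-4, c=M4/2=571/987, d=(M5−M4)/(6·1)=-571/2961, b=Δ4−h4·(2M4+M5)/6=-4103/2961
t_q=17/2 → seg 4, τ=1/2; S=-4+-4103/2961·τ+571/987·τ²+-571/2961·τ³=-36103/7896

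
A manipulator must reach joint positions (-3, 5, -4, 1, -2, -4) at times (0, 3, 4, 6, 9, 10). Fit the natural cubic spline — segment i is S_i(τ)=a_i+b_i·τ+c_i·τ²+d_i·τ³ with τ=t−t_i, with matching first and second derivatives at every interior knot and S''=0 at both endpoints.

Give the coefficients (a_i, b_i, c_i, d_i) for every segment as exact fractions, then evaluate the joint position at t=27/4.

  seg 0: a=-3 b=49211/6162 c=0 d=-32779/55458
  seg 1: a=5 b=-24563/3081 c=-32779/6162 d=26447/6162
  seg 2: a=-4 b=-11781/2054 c=23281/3081 d=-5297/3081
  seg 3: a=1 b=1829/474 c=-8501/3081 d=21067/55458
  seg 4: a=-2 b=-7517/3081 c=1355/2054 d=-1355/6162
S(27/4) = 328931/131456

Δ: Δ0=8/3, Δ1=-9, Δ2=5/2, Δ3=-1, Δ4=-2
row 1: diag=8, rhs=-70; c'=1/8, d'=-35/4
row 2: denom=6−1·1/8=47/8; d'=(69−1·-35/4)/(47/8)=622/47
row 3: denom=10−2·16/47=438/47; d'=(-21−2·622/47)/(438/47)=-2231/438
row 4: denom=8−3·47/146=1027/146; d'=(-6−3·-2231/438)/(1027/146)=1355/1027
back: M4=1355/1027
back: M3=-2231/438−47/146·1355/1027=-17002/3081
back: M2=622/47−16/47·-17002/3081=46562/3081
back: M1=-35/4−1/8·46562/3081=-32779/3081
M: M0=0, M1=-32779/3081, M2=46562/3081, M3=-17002/3081, M4=1355/1027, M5=0
seg 0: a=-3, c=M0/2=0, d=(M1−M0)/(6·3)=-32779/55458, b=Δ0−h0·(2M0+M1)/6=49211/6162
seg 1: a=5, c=M1/2=-32779/6162, d=(M2−M1)/(6·1)=26447/6162, b=Δ1−h1·(2M1+M2)/6=-24563/3081
seg 2: a=-4, c=M2/2=23281/3081, d=(M3−M2)/(6·2)=-5297/3081, b=Δ2−h2·(2M2+M3)/6=-11781/2054
seg 3: a=1, c=M3/2=-8501/3081, d=(M4−M3)/(6·3)=21067/55458, b=Δ3−h3·(2M3+M4)/6=1829/474
seg 4: a=-2, c=M4/2=1355/2054, d=(M5−M4)/(6·1)=-1355/6162, b=Δ4−h4·(2M4+M5)/6=-7517/3081
t_q=27/4 → seg 3, τ=3/4; S=1+1829/474·τ+-8501/3081·τ²+21067/55458·τ³=328931/131456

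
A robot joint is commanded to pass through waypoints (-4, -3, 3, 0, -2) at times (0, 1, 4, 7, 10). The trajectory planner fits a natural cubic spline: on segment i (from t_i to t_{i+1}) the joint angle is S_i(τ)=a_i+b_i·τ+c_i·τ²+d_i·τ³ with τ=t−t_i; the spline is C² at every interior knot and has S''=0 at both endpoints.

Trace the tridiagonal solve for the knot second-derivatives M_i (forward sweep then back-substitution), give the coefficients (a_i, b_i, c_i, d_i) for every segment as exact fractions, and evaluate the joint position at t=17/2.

Δ: Δ0=1, Δ1=2, Δ2=-1, Δ3=-2/3
row 1: diag=8, rhs=6; c'=3/8, d'=3/4
row 2: denom=12−3·3/8=87/8; d'=(-18−3·3/4)/(87/8)=-54/29
row 3: denom=12−3·8/29=324/29; d'=(2−3·-54/29)/(324/29)=55/81
back: M3=55/81
back: M2=-54/29−8/29·55/81=-166/81
back: M1=3/4−3/8·-166/81=41/27
M: M0=0, M1=41/27, M2=-166/81, M3=55/81, M4=0
seg 0: a=-4, c=M0/2=0, d=(M1−M0)/(6·1)=41/162, b=Δ0−h0·(2M0+M1)/6=121/162
seg 1: a=-3, c=M1/2=41/54, d=(M2−M1)/(6·3)=-289/1458, b=Δ1−h1·(2M1+M2)/6=122/81
seg 2: a=3, c=M2/2=-83/81, d=(M3−M2)/(6·3)=221/1458, b=Δ2−h2·(2M2+M3)/6=115/162
seg 3: a=0, c=M3/2=55/162, d=(M4−M3)/(6·3)=-55/1458, b=Δ3−h3·(2M3+M4)/6=-109/81
t_q=17/2 → seg 3, τ=3/2; S=0+-109/81·τ+55/162·τ²+-55/1458·τ³=-199/144

  seg 0: a=-4 b=121/162 c=0 d=41/162
  seg 1: a=-3 b=122/81 c=41/54 d=-289/1458
  seg 2: a=3 b=115/162 c=-83/81 d=221/1458
  seg 3: a=0 b=-109/81 c=55/162 d=-55/1458
S(17/2) = -199/144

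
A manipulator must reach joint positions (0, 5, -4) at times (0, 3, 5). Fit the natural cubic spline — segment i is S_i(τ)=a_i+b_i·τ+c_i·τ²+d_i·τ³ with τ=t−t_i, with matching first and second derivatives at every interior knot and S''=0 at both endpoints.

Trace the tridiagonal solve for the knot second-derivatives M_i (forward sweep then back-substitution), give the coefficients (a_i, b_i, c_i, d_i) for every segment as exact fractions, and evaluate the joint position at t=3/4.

Δ: Δ0=5/3, Δ1=-9/2
row 1: diag=10, rhs=-37; c'=1/5, d'=-37/10
back: M1=-37/10
M: M0=0, M1=-37/10, M2=0
seg 0: a=0, c=M0/2=0, d=(M1−M0)/(6·3)=-37/180, b=Δ0−h0·(2M0+M1)/6=211/60
seg 1: a=5, c=M1/2=-37/20, d=(M2−M1)/(6·2)=37/120, b=Δ1−h1·(2M1+M2)/6=-61/30
t_q=3/4 → seg 0, τ=3/4; S=0+211/60·τ+0·τ²+-37/180·τ³=653/256

  seg 0: a=0 b=211/60 c=0 d=-37/180
  seg 1: a=5 b=-61/30 c=-37/20 d=37/120
S(3/4) = 653/256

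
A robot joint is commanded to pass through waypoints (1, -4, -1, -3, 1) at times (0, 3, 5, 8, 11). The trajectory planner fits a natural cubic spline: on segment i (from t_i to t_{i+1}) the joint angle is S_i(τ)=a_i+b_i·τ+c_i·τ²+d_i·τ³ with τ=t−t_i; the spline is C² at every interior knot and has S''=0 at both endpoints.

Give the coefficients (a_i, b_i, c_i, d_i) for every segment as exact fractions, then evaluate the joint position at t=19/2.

Δ: Δ0=-5/3, Δ1=3/2, Δ2=-2/3, Δ3=4/3
row 1: diag=10, rhs=19; c'=1/5, d'=19/10
row 2: denom=10−2·1/5=48/5; d'=(-13−2·19/10)/(48/5)=-7/4
row 3: denom=12−3·5/16=177/16; d'=(12−3·-7/4)/(177/16)=92/59
back: M3=92/59
back: M2=-7/4−5/16·92/59=-132/59
back: M1=19/10−1/5·-132/59=277/118
M: M0=0, M1=277/118, M2=-132/59, M3=92/59, M4=0
seg 0: a=1, c=M0/2=0, d=(M1−M0)/(6·3)=277/2124, b=Δ0−h0·(2M0+M1)/6=-2011/708
seg 1: a=-4, c=M1/2=277/236, d=(M2−M1)/(6·2)=-541/1416, b=Δ1−h1·(2M1+M2)/6=241/354
seg 2: a=-1, c=M2/2=-66/59, d=(M3−M2)/(6·3)=112/531, b=Δ2−h2·(2M2+M3)/6=140/177
seg 3: a=-3, c=M3/2=46/59, d=(M4−M3)/(6·3)=-46/531, b=Δ3−h3·(2M3+M4)/6=-40/177
t_q=19/2 → seg 3, τ=3/2; S=-3+-40/177·τ+46/59·τ²+-46/531·τ³=-443/236

  seg 0: a=1 b=-2011/708 c=0 d=277/2124
  seg 1: a=-4 b=241/354 c=277/236 d=-541/1416
  seg 2: a=-1 b=140/177 c=-66/59 d=112/531
  seg 3: a=-3 b=-40/177 c=46/59 d=-46/531
S(19/2) = -443/236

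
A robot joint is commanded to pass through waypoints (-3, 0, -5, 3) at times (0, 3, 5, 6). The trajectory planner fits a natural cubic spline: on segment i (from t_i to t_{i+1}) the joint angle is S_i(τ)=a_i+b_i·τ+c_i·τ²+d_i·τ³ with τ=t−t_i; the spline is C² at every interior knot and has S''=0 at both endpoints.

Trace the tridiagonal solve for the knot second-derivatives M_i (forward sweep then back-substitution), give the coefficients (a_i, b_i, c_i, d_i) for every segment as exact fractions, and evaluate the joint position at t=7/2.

  seg 0: a=-3 b=13/4 c=0 d=-1/4
  seg 1: a=0 b=-7/2 c=-9/4 d=11/8
  seg 2: a=-5 b=4 c=6 d=-2
S(7/2) = -137/64

Δ: Δ0=1, Δ1=-5/2, Δ2=8
row 1: diag=10, rhs=-21; c'=1/5, d'=-21/10
row 2: denom=6−2·1/5=28/5; d'=(63−2·-21/10)/(28/5)=12
back: M2=12
back: M1=-21/10−1/5·12=-9/2
M: M0=0, M1=-9/2, M2=12, M3=0
seg 0: a=-3, c=M0/2=0, d=(M1−M0)/(6·3)=-1/4, b=Δ0−h0·(2M0+M1)/6=13/4
seg 1: a=0, c=M1/2=-9/4, d=(M2−M1)/(6·2)=11/8, b=Δ1−h1·(2M1+M2)/6=-7/2
seg 2: a=-5, c=M2/2=6, d=(M3−M2)/(6·1)=-2, b=Δ2−h2·(2M2+M3)/6=4
t_q=7/2 → seg 1, τ=1/2; S=0+-7/2·τ+-9/4·τ²+11/8·τ³=-137/64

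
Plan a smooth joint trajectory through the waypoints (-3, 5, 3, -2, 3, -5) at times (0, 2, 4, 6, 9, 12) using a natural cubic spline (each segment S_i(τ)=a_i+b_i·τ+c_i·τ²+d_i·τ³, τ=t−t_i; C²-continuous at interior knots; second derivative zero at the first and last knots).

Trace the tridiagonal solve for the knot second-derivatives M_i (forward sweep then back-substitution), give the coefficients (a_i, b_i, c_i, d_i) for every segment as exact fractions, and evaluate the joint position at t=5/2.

Δ: Δ0=4, Δ1=-1, Δ2=-5/2, Δ3=5/3, Δ4=-8/3
row 1: diag=8, rhs=-30; c'=1/4, d'=-15/4
row 2: denom=8−2·1/4=15/2; d'=(-9−2·-15/4)/(15/2)=-1/5
row 3: denom=10−2·4/15=142/15; d'=(25−2·-1/5)/(142/15)=381/142
row 4: denom=12−3·45/142=1569/142; d'=(-26−3·381/142)/(1569/142)=-4835/1569
back: M4=-4835/1569
back: M3=381/142−45/142·-4835/1569=1914/523
back: M2=-1/5−4/15·1914/523=-615/523
back: M1=-15/4−1/4·-615/523=-3615/1046
M: M0=0, M1=-3615/1046, M2=-615/523, M3=1914/523, M4=-4835/1569, M5=0
seg 0: a=-3, c=M0/2=0, d=(M1−M0)/(6·2)=-1205/4184, b=Δ0−h0·(2M0+M1)/6=5389/1046
seg 1: a=5, c=M1/2=-3615/2092, d=(M2−M1)/(6·2)=795/4184, b=Δ1−h1·(2M1+M2)/6=887/523
seg 2: a=3, c=M2/2=-615/1046, d=(M3−M2)/(6·2)=843/2092, b=Δ2−h2·(2M2+M3)/6=-3071/1046
seg 3: a=-2, c=M3/2=957/523, d=(M4−M3)/(6·3)=-10577/28242, b=Δ3−h3·(2M3+M4)/6=-473/1046
seg 4: a=3, c=M4/2=-4835/3138, d=(M5−M4)/(6·3)=4835/28242, b=Δ4−h4·(2M4+M5)/6=217/523
t_q=5/2 → seg 1, τ=1/2; S=5+887/523·τ+-3615/2092·τ²+795/4184·τ³=182079/33472

  seg 0: a=-3 b=5389/1046 c=0 d=-1205/4184
  seg 1: a=5 b=887/523 c=-3615/2092 d=795/4184
  seg 2: a=3 b=-3071/1046 c=-615/1046 d=843/2092
  seg 3: a=-2 b=-473/1046 c=957/523 d=-10577/28242
  seg 4: a=3 b=217/523 c=-4835/3138 d=4835/28242
S(5/2) = 182079/33472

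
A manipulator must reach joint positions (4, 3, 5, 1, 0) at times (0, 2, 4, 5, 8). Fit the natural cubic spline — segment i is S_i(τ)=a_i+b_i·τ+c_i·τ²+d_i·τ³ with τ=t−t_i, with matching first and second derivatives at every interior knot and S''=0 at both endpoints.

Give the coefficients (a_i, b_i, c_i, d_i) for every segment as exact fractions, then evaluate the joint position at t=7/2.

Δ: Δ0=-1/2, Δ1=1, Δ2=-4, Δ3=-1/3
row 1: diag=8, rhs=9; c'=1/4, d'=9/8
row 2: denom=6−2·1/4=11/2; d'=(-30−2·9/8)/(11/2)=-129/22
row 3: denom=8−1·2/11=86/11; d'=(22−1·-129/22)/(86/11)=613/172
back: M3=613/172
back: M2=-129/22−2/11·613/172=-280/43
back: M1=9/8−1/4·-280/43=947/344
M: M0=0, M1=947/344, M2=-280/43, M3=613/172, M4=0
seg 0: a=4, c=M0/2=0, d=(M1−M0)/(6·2)=947/4128, b=Δ0−h0·(2M0+M1)/6=-1463/1032
seg 1: a=3, c=M1/2=947/688, d=(M2−M1)/(6·2)=-3187/4128, b=Δ1−h1·(2M1+M2)/6=689/516
seg 2: a=5, c=M2/2=-140/43, d=(M3−M2)/(6·1)=1733/1032, b=Δ2−h2·(2M2+M3)/6=-2501/1032
seg 3: a=1, c=M3/2=613/344, d=(M4−M3)/(6·3)=-613/3096, b=Δ3−h3·(2M3+M4)/6=-2011/516
t_q=7/2 → seg 1, τ=3/2; S=3+689/516·τ+947/688·τ²+-3187/4128·τ³=60481/11008

  seg 0: a=4 b=-1463/1032 c=0 d=947/4128
  seg 1: a=3 b=689/516 c=947/688 d=-3187/4128
  seg 2: a=5 b=-2501/1032 c=-140/43 d=1733/1032
  seg 3: a=1 b=-2011/516 c=613/344 d=-613/3096
S(7/2) = 60481/11008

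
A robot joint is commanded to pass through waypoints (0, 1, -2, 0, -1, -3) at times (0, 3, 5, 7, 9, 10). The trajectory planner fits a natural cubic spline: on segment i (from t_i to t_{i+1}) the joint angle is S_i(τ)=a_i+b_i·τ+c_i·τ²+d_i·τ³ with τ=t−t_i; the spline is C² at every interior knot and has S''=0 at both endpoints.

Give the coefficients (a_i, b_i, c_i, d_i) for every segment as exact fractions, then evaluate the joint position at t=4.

  seg 0: a=0 b=1339/1164 c=0 d=-317/3492
  seg 1: a=1 b=-757/582 c=-317/388 d=835/2328
  seg 2: a=-2 b=-77/291 c=259/194 d=-409/1164
  seg 3: a=0 b=250/291 c=-75/97 d=109/2328
  seg 4: a=-1 b=-973/582 c=-191/388 d=191/1164
S(4) = -589/776

Δ: Δ0=1/3, Δ1=-3/2, Δ2=1, Δ3=-1/2, Δ4=-2
row 1: diag=10, rhs=-11; c'=1/5, d'=-11/10
row 2: denom=8−2·1/5=38/5; d'=(15−2·-11/10)/(38/5)=43/19
row 3: denom=8−2·5/19=142/19; d'=(-9−2·43/19)/(142/19)=-257/142
row 4: denom=6−2·19/71=388/71; d'=(-9−2·-257/142)/(388/71)=-191/194
back: M4=-191/194
back: M3=-257/142−19/71·-191/194=-150/97
back: M2=43/19−5/19·-150/97=259/97
back: M1=-11/10−1/5·259/97=-317/194
M: M0=0, M1=-317/194, M2=259/97, M3=-150/97, M4=-191/194, M5=0
seg 0: a=0, c=M0/2=0, d=(M1−M0)/(6·3)=-317/3492, b=Δ0−h0·(2M0+M1)/6=1339/1164
seg 1: a=1, c=M1/2=-317/388, d=(M2−M1)/(6·2)=835/2328, b=Δ1−h1·(2M1+M2)/6=-757/582
seg 2: a=-2, c=M2/2=259/194, d=(M3−M2)/(6·2)=-409/1164, b=Δ2−h2·(2M2+M3)/6=-77/291
seg 3: a=0, c=M3/2=-75/97, d=(M4−M3)/(6·2)=109/2328, b=Δ3−h3·(2M3+M4)/6=250/291
seg 4: a=-1, c=M4/2=-191/388, d=(M5−M4)/(6·1)=191/1164, b=Δ4−h4·(2M4+M5)/6=-973/582
t_q=4 → seg 1, τ=1; S=1+-757/582·τ+-317/388·τ²+835/2328·τ³=-589/776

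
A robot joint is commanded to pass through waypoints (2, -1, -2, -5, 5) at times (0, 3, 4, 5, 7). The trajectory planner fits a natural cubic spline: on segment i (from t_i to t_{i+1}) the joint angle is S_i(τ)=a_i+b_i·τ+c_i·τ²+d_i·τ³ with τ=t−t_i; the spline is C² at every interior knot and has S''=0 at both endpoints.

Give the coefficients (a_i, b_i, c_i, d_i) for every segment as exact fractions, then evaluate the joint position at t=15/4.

  seg 0: a=2 b=-119/89 c=0 d=10/267
  seg 1: a=-1 b=-29/89 c=30/89 d=-90/89
  seg 2: a=-2 b=-239/89 c=-240/89 d=212/89
  seg 3: a=-5 b=-83/89 c=396/89 d=-66/89
S(15/4) = -4219/2848

Δ: Δ0=-1, Δ1=-1, Δ2=-3, Δ3=5
row 1: diag=8, rhs=0; c'=1/8, d'=0
row 2: denom=4−1·1/8=31/8; d'=(-12−1·0)/(31/8)=-96/31
row 3: denom=6−1·8/31=178/31; d'=(48−1·-96/31)/(178/31)=792/89
back: M3=792/89
back: M2=-96/31−8/31·792/89=-480/89
back: M1=0−1/8·-480/89=60/89
M: M0=0, M1=60/89, M2=-480/89, M3=792/89, M4=0
seg 0: a=2, c=M0/2=0, d=(M1−M0)/(6·3)=10/267, b=Δ0−h0·(2M0+M1)/6=-119/89
seg 1: a=-1, c=M1/2=30/89, d=(M2−M1)/(6·1)=-90/89, b=Δ1−h1·(2M1+M2)/6=-29/89
seg 2: a=-2, c=M2/2=-240/89, d=(M3−M2)/(6·1)=212/89, b=Δ2−h2·(2M2+M3)/6=-239/89
seg 3: a=-5, c=M3/2=396/89, d=(M4−M3)/(6·2)=-66/89, b=Δ3−h3·(2M3+M4)/6=-83/89
t_q=15/4 → seg 1, τ=3/4; S=-1+-29/89·τ+30/89·τ²+-90/89·τ³=-4219/2848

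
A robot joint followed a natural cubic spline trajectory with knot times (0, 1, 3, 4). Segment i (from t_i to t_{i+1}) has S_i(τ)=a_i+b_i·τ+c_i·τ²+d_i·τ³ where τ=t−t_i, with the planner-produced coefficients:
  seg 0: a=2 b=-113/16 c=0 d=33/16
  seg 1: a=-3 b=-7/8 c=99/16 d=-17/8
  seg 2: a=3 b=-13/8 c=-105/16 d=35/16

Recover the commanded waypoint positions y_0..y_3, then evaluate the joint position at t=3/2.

y_0 = S_0(0) = a_0 = 2
y_1 = S_1(0) = a_1 = -3
y_2 = S_2(0) = a_2 = 3
y_3 = S_2(1) = -3
t_q=3/2 is in segment 1 (τ=1/2); S_1(τ)=-69/32

y_0=2 y_1=-3 y_2=3 y_3=-3
S(3/2) = -69/32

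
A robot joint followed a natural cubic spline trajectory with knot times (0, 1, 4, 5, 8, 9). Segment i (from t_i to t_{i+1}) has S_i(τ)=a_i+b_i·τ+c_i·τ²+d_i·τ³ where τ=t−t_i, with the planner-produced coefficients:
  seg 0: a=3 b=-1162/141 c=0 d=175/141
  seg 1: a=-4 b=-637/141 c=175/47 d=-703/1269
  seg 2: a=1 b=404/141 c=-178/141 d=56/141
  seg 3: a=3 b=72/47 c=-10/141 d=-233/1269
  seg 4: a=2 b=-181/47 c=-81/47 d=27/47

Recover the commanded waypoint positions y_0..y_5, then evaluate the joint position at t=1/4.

y_0 = S_0(0) = a_0 = 3
y_1 = S_1(0) = a_1 = -4
y_2 = S_2(0) = a_2 = 1
y_3 = S_3(0) = a_3 = 3
y_4 = S_4(0) = a_4 = 2
y_5 = S_4(1) = -3
t_q=1/4 is in segment 0 (τ=1/4); S_0(τ)=2885/3008

y_0=3 y_1=-4 y_2=1 y_3=3 y_4=2 y_5=-3
S(1/4) = 2885/3008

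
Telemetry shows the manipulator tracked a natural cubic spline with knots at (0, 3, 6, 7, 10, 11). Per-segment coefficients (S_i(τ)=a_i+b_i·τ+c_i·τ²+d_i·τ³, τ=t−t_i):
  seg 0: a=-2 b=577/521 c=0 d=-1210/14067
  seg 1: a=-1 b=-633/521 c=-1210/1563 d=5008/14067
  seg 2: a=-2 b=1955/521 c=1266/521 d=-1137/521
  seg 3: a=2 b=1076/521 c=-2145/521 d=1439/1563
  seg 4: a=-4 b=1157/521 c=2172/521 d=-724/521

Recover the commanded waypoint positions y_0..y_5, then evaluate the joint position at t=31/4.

y_0 = S_0(0) = a_0 = -2
y_1 = S_1(0) = a_1 = -1
y_2 = S_2(0) = a_2 = -2
y_3 = S_3(0) = a_3 = 2
y_4 = S_4(0) = a_4 = -4
y_5 = S_4(1) = 1
t_q=31/4 is in segment 3 (τ=3/4); S_3(τ)=54067/33344

y_0=-2 y_1=-1 y_2=-2 y_3=2 y_4=-4 y_5=1
S(31/4) = 54067/33344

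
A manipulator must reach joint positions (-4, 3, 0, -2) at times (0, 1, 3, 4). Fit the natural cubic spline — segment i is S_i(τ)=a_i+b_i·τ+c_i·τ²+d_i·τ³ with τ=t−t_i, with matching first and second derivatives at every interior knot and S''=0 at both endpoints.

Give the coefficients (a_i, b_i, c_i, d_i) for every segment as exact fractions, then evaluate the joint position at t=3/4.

  seg 0: a=-4 b=137/16 c=0 d=-25/16
  seg 1: a=3 b=31/8 c=-75/16 d=1
  seg 2: a=0 b=-23/8 c=21/16 d=-7/16
S(3/4) = 1805/1024

Δ: Δ0=7, Δ1=-3/2, Δ2=-2
row 1: diag=6, rhs=-51; c'=1/3, d'=-17/2
row 2: denom=6−2·1/3=16/3; d'=(-3−2·-17/2)/(16/3)=21/8
back: M2=21/8
back: M1=-17/2−1/3·21/8=-75/8
M: M0=0, M1=-75/8, M2=21/8, M3=0
seg 0: a=-4, c=M0/2=0, d=(M1−M0)/(6·1)=-25/16, b=Δ0−h0·(2M0+M1)/6=137/16
seg 1: a=3, c=M1/2=-75/16, d=(M2−M1)/(6·2)=1, b=Δ1−h1·(2M1+M2)/6=31/8
seg 2: a=0, c=M2/2=21/16, d=(M3−M2)/(6·1)=-7/16, b=Δ2−h2·(2M2+M3)/6=-23/8
t_q=3/4 → seg 0, τ=3/4; S=-4+137/16·τ+0·τ²+-25/16·τ³=1805/1024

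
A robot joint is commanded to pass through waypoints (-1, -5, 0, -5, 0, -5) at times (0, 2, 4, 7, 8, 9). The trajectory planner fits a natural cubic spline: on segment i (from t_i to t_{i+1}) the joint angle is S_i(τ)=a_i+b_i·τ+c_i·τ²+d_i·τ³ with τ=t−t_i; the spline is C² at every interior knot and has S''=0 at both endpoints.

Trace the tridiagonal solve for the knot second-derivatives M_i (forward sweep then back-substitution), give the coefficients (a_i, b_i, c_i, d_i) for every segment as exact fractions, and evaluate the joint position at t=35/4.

  seg 0: a=-1 b=-5669/1551 c=0 d=2567/6204
  seg 1: a=-5 b=2032/1551 c=2567/1034 d=-11711/12408
  seg 2: a=0 b=-265/3102 c=-6577/2068 d=1829/2068
  seg 3: a=-5 b=29233/6204 c=2471/517 d=-27865/6204
  seg 4: a=0 b=2471/3102 c=-17981/2068 d=17981/6204
S(35/4) = -406415/132352

Δ: Δ0=-2, Δ1=5/2, Δ2=-5/3, Δ3=5, Δ4=-5
row 1: diag=8, rhs=27; c'=1/4, d'=27/8
row 2: denom=10−2·1/4=19/2; d'=(-25−2·27/8)/(19/2)=-127/38
row 3: denom=8−3·6/19=134/19; d'=(40−3·-127/38)/(134/19)=1901/268
row 4: denom=4−1·19/134=517/134; d'=(-60−1·1901/268)/(517/134)=-17981/1034
back: M4=-17981/1034
back: M3=1901/268−19/134·-17981/1034=4942/517
back: M2=-127/38−6/19·4942/517=-6577/1034
back: M1=27/8−1/4·-6577/1034=2567/517
M: M0=0, M1=2567/517, M2=-6577/1034, M3=4942/517, M4=-17981/1034, M5=0
seg 0: a=-1, c=M0/2=0, d=(M1−M0)/(6·2)=2567/6204, b=Δ0−h0·(2M0+M1)/6=-5669/1551
seg 1: a=-5, c=M1/2=2567/1034, d=(M2−M1)/(6·2)=-11711/12408, b=Δ1−h1·(2M1+M2)/6=2032/1551
seg 2: a=0, c=M2/2=-6577/2068, d=(M3−M2)/(6·3)=1829/2068, b=Δ2−h2·(2M2+M3)/6=-265/3102
seg 3: a=-5, c=M3/2=2471/517, d=(M4−M3)/(6·1)=-27865/6204, b=Δ3−h3·(2M3+M4)/6=29233/6204
seg 4: a=0, c=M4/2=-17981/2068, d=(M5−M4)/(6·1)=17981/6204, b=Δ4−h4·(2M4+M5)/6=2471/3102
t_q=35/4 → seg 4, τ=3/4; S=0+2471/3102·τ+-17981/2068·τ²+17981/6204·τ³=-406415/132352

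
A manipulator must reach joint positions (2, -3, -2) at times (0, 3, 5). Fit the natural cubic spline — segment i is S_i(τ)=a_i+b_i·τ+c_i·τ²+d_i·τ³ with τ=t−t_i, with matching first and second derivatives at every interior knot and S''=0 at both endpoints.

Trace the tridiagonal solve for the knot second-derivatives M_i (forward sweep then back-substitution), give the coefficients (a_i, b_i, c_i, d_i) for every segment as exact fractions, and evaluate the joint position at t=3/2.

Δ: Δ0=-5/3, Δ1=1/2
row 1: diag=10, rhs=13; c'=1/5, d'=13/10
back: M1=13/10
M: M0=0, M1=13/10, M2=0
seg 0: a=2, c=M0/2=0, d=(M1−M0)/(6·3)=13/180, b=Δ0−h0·(2M0+M1)/6=-139/60
seg 1: a=-3, c=M1/2=13/20, d=(M2−M1)/(6·2)=-13/120, b=Δ1−h1·(2M1+M2)/6=-11/30
t_q=3/2 → seg 0, τ=3/2; S=2+-139/60·τ+0·τ²+13/180·τ³=-197/160

  seg 0: a=2 b=-139/60 c=0 d=13/180
  seg 1: a=-3 b=-11/30 c=13/20 d=-13/120
S(3/2) = -197/160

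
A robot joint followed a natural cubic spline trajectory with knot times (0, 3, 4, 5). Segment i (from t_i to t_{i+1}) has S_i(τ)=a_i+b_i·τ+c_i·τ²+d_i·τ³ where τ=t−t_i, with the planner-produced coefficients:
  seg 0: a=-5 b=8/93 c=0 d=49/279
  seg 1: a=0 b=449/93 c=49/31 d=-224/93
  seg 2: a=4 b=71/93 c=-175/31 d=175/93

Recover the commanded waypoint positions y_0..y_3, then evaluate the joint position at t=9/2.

y_0=-5 y_1=0 y_2=4 y_3=1
S(9/2) = 795/248

y_0 = S_0(0) = a_0 = -5
y_1 = S_1(0) = a_1 = 0
y_2 = S_2(0) = a_2 = 4
y_3 = S_2(1) = 1
t_q=9/2 is in segment 2 (τ=1/2); S_2(τ)=795/248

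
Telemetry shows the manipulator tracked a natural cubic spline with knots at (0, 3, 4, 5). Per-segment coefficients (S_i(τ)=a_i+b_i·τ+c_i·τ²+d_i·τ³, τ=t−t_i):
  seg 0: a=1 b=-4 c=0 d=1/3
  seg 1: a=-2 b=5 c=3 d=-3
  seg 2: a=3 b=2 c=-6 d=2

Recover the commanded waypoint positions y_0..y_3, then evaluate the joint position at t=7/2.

y_0 = S_0(0) = a_0 = 1
y_1 = S_1(0) = a_1 = -2
y_2 = S_2(0) = a_2 = 3
y_3 = S_2(1) = 1
t_q=7/2 is in segment 1 (τ=1/2); S_1(τ)=7/8

y_0=1 y_1=-2 y_2=3 y_3=1
S(7/2) = 7/8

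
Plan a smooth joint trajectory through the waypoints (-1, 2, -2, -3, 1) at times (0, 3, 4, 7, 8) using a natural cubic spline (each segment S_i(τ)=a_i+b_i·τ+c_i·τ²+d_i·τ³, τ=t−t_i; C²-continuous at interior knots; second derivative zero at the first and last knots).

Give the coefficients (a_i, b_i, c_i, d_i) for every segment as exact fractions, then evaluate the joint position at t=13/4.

  seg 0: a=-1 b=653/216 c=0 d=-437/1944
  seg 1: a=2 b=-329/108 c=-437/216 d=77/72
  seg 2: a=-2 b=-839/216 c=32/27 d=-1/1944
  seg 3: a=-3 b=347/108 c=85/72 d=-85/216
S(13/4) = 5201/4608

Δ: Δ0=1, Δ1=-4, Δ2=-1/3, Δ3=4
row 1: diag=8, rhs=-30; c'=1/8, d'=-15/4
row 2: denom=8−1·1/8=63/8; d'=(22−1·-15/4)/(63/8)=206/63
row 3: denom=8−3·8/21=48/7; d'=(26−3·206/63)/(48/7)=85/36
back: M3=85/36
back: M2=206/63−8/21·85/36=64/27
back: M1=-15/4−1/8·64/27=-437/108
M: M0=0, M1=-437/108, M2=64/27, M3=85/36, M4=0
seg 0: a=-1, c=M0/2=0, d=(M1−M0)/(6·3)=-437/1944, b=Δ0−h0·(2M0+M1)/6=653/216
seg 1: a=2, c=M1/2=-437/216, d=(M2−M1)/(6·1)=77/72, b=Δ1−h1·(2M1+M2)/6=-329/108
seg 2: a=-2, c=M2/2=32/27, d=(M3−M2)/(6·3)=-1/1944, b=Δ2−h2·(2M2+M3)/6=-839/216
seg 3: a=-3, c=M3/2=85/72, d=(M4−M3)/(6·1)=-85/216, b=Δ3−h3·(2M3+M4)/6=347/108
t_q=13/4 → seg 1, τ=1/4; S=2+-329/108·τ+-437/216·τ²+77/72·τ³=5201/4608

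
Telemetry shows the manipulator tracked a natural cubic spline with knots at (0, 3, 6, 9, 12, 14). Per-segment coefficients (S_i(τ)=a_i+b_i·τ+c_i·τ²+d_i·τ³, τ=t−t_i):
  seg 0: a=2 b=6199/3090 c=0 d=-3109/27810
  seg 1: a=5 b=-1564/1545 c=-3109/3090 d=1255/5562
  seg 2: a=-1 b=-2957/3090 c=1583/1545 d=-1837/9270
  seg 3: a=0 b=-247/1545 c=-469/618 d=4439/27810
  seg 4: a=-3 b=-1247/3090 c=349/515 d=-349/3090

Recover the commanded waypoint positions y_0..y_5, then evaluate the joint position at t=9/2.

y_0 = S_0(0) = a_0 = 2
y_1 = S_1(0) = a_1 = 5
y_2 = S_2(0) = a_2 = -1
y_3 = S_3(0) = a_3 = 0
y_4 = S_4(0) = a_4 = -3
y_5 = S_4(2) = -2
t_q=9/2 is in segment 1 (τ=3/2); S_1(τ)=16309/8240

y_0=2 y_1=5 y_2=-1 y_3=0 y_4=-3 y_5=-2
S(9/2) = 16309/8240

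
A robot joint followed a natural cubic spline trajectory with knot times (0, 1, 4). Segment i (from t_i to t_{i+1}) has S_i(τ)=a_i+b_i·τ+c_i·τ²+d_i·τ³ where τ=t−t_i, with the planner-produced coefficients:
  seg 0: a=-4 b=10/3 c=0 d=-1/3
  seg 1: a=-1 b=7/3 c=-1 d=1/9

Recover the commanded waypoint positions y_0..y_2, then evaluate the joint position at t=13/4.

y_0 = S_0(0) = a_0 = -4
y_1 = S_1(0) = a_1 = -1
y_2 = S_1(3) = 0
t_q=13/4 is in segment 1 (τ=9/4); S_1(τ)=29/64

y_0=-4 y_1=-1 y_2=0
S(13/4) = 29/64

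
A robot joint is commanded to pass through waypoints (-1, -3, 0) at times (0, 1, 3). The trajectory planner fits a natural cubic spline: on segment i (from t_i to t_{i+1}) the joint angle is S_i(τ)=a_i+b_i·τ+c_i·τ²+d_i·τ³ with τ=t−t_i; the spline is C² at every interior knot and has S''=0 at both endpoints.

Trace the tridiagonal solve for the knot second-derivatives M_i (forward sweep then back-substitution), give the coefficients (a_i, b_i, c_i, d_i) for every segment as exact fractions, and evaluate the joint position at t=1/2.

  seg 0: a=-1 b=-31/12 c=0 d=7/12
  seg 1: a=-3 b=-5/6 c=7/4 d=-7/24
S(1/2) = -71/32

Δ: Δ0=-2, Δ1=3/2
row 1: diag=6, rhs=21; c'=1/3, d'=7/2
back: M1=7/2
M: M0=0, M1=7/2, M2=0
seg 0: a=-1, c=M0/2=0, d=(M1−M0)/(6·1)=7/12, b=Δ0−h0·(2M0+M1)/6=-31/12
seg 1: a=-3, c=M1/2=7/4, d=(M2−M1)/(6·2)=-7/24, b=Δ1−h1·(2M1+M2)/6=-5/6
t_q=1/2 → seg 0, τ=1/2; S=-1+-31/12·τ+0·τ²+7/12·τ³=-71/32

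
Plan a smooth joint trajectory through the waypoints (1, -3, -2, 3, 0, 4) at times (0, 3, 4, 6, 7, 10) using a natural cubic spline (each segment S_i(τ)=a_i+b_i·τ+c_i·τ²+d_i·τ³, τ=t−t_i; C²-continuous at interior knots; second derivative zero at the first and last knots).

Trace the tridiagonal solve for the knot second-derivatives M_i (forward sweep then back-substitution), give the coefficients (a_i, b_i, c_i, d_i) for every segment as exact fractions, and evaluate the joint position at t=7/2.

  seg 0: a=1 b=-7705/3906 c=0 d=2497/35154
  seg 1: a=-3 b=-107/1953 c=2497/3906 d=541/1302
  seg 2: a=-2 b=9649/3906 c=3683/1953 d=-29/31
  seg 3: a=3 b=-4735/3906 c=-7279/1953 d=2525/1302
  seg 4: a=0 b=-5563/1953 c=8167/3906 d=-8167/35154
S(7/2) = -12569/4464

Δ: Δ0=-4/3, Δ1=1, Δ2=5/2, Δ3=-3, Δ4=4/3
row 1: diag=8, rhs=14; c'=1/8, d'=7/4
row 2: denom=6−1·1/8=47/8; d'=(9−1·7/4)/(47/8)=58/47
row 3: denom=6−2·16/47=250/47; d'=(-33−2·58/47)/(250/47)=-1667/250
row 4: denom=8−1·47/250=1953/250; d'=(26−1·-1667/250)/(1953/250)=8167/1953
back: M4=8167/1953
back: M3=-1667/250−47/250·8167/1953=-14558/1953
back: M2=58/47−16/47·-14558/1953=7366/1953
back: M1=7/4−1/8·7366/1953=2497/1953
M: M0=0, M1=2497/1953, M2=7366/1953, M3=-14558/1953, M4=8167/1953, M5=0
seg 0: a=1, c=M0/2=0, d=(M1−M0)/(6·3)=2497/35154, b=Δ0−h0·(2M0+M1)/6=-7705/3906
seg 1: a=-3, c=M1/2=2497/3906, d=(M2−M1)/(6·1)=541/1302, b=Δ1−h1·(2M1+M2)/6=-107/1953
seg 2: a=-2, c=M2/2=3683/1953, d=(M3−M2)/(6·2)=-29/31, b=Δ2−h2·(2M2+M3)/6=9649/3906
seg 3: a=3, c=M3/2=-7279/1953, d=(M4−M3)/(6·1)=2525/1302, b=Δ3−h3·(2M3+M4)/6=-4735/3906
seg 4: a=0, c=M4/2=8167/3906, d=(M5−M4)/(6·3)=-8167/35154, b=Δ4−h4·(2M4+M5)/6=-5563/1953
t_q=7/2 → seg 1, τ=1/2; S=-3+-107/1953·τ+2497/3906·τ²+541/1302·τ³=-12569/4464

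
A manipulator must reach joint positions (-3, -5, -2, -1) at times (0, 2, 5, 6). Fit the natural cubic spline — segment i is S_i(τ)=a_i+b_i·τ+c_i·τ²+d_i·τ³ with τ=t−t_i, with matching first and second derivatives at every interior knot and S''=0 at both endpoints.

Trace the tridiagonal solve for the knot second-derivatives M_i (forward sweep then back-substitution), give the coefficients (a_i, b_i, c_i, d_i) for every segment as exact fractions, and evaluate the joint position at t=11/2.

Δ: Δ0=-1, Δ1=1, Δ2=1
row 1: diag=10, rhs=12; c'=3/10, d'=6/5
row 2: denom=8−3·3/10=71/10; d'=(0−3·6/5)/(71/10)=-36/71
back: M2=-36/71
back: M1=6/5−3/10·-36/71=96/71
M: M0=0, M1=96/71, M2=-36/71, M3=0
seg 0: a=-3, c=M0/2=0, d=(M1−M0)/(6·2)=8/71, b=Δ0−h0·(2M0+M1)/6=-103/71
seg 1: a=-5, c=M1/2=48/71, d=(M2−M1)/(6·3)=-22/213, b=Δ1−h1·(2M1+M2)/6=-7/71
seg 2: a=-2, c=M2/2=-18/71, d=(M3−M2)/(6·1)=6/71, b=Δ2−h2·(2M2+M3)/6=83/71
t_q=11/2 → seg 2, τ=1/2; S=-2+83/71·τ+-18/71·τ²+6/71·τ³=-417/284

  seg 0: a=-3 b=-103/71 c=0 d=8/71
  seg 1: a=-5 b=-7/71 c=48/71 d=-22/213
  seg 2: a=-2 b=83/71 c=-18/71 d=6/71
S(11/2) = -417/284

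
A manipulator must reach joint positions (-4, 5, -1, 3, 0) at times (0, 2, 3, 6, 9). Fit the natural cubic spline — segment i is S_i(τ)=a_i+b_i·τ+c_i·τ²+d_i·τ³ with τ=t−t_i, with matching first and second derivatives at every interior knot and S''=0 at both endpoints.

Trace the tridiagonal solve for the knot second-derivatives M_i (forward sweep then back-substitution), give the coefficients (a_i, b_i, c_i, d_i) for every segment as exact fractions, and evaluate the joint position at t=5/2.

Δ: Δ0=9/2, Δ1=-6, Δ2=4/3, Δ3=-1
row 1: diag=6, rhs=-63; c'=1/6, d'=-21/2
row 2: denom=8−1·1/6=47/6; d'=(44−1·-21/2)/(47/6)=327/47
row 3: denom=12−3·18/47=510/47; d'=(-14−3·327/47)/(510/47)=-1639/510
back: M3=-1639/510
back: M2=327/47−18/47·-1639/510=696/85
back: M1=-21/2−1/6·696/85=-2017/170
M: M0=0, M1=-2017/170, M2=696/85, M3=-1639/510, M4=0
seg 0: a=-4, c=M0/2=0, d=(M1−M0)/(6·2)=-2017/2040, b=Δ0−h0·(2M0+M1)/6=2156/255
seg 1: a=5, c=M1/2=-2017/340, d=(M2−M1)/(6·1)=3409/1020, b=Δ1−h1·(2M1+M2)/6=-1739/510
seg 2: a=-1, c=M2/2=348/85, d=(M3−M2)/(6·3)=-1163/1836, b=Δ2−h2·(2M2+M3)/6=-5353/1020
seg 3: a=3, c=M3/2=-1639/1020, d=(M4−M3)/(6·3)=1639/9180, b=Δ3−h3·(2M3+M4)/6=1129/510
t_q=5/2 → seg 1, τ=1/2; S=5+-1739/510·τ+-2017/340·τ²+3409/1020·τ³=1213/544

  seg 0: a=-4 b=2156/255 c=0 d=-2017/2040
  seg 1: a=5 b=-1739/510 c=-2017/340 d=3409/1020
  seg 2: a=-1 b=-5353/1020 c=348/85 d=-1163/1836
  seg 3: a=3 b=1129/510 c=-1639/1020 d=1639/9180
S(5/2) = 1213/544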